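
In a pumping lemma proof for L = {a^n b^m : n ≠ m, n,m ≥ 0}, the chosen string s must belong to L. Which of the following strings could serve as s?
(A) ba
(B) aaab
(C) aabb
(B) aaab

The pumping lemma is applied to a string s that lies in L, so first check membership of each option:
- (A) ba has an a after a b, so it is not of the form a^n b^m and is not in L ✗
- (B) aaab = a^3 b^1 with 3 ≠ 1, so it is in L ✓
- (C) aabb = a^2 b^2 has n = m = 2, so it is not in L ✗

Only (B) aaab is in L, so it is the only candidate that could play the role of s.
(In a complete proof one picks s in terms of the pumping length p so that |s| ≥ p is guaranteed; a fixed string like aaab illustrates the shape of such an s.)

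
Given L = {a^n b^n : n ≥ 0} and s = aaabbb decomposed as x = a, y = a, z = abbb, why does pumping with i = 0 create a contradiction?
xy⁰z = aabbb ∉ L

Pumping with i = 0 replaces y = a by y⁰ = ε:
- Original: s = xyz = aaabbb; aaabbb = a^3 b^3 has equal counts (3 = 3), so it is in L
- Pumped: xy⁰z = a · ε · abbb = aabbb
- aabbb has 2 a's and 3 b's; 2 ≠ 3, so it is not in L

The pumping lemma would require xy⁰z ∈ L, so this decomposition yields a contradiction.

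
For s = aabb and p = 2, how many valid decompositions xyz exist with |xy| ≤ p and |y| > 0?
3

For s = 'aabb' with pumping length p = 2:

Constraints: |xy| ≤ 2, |y| > 0

Valid decompositions (|xy| ≤ p, |y| ≥ 1):
  • x='', y='a', z='abb'
  • x='a', y='a', z='bb'
  • x='', y='aa', z='bb'

Total count: 3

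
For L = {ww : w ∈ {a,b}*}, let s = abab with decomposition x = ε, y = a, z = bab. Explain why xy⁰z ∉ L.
xy⁰z = bab ∉ L

Pumping with i = 0 replaces y = a by y⁰ = ε:
- Original: s = xyz = abab; abab splits into halves ab · ab, which are equal, so it is in L (w = ab)
- Pumped: xy⁰z = ε · ε · bab = bab
- bab has odd length 3, so it cannot be written as ww and is not in L

The pumping lemma would require xy⁰z ∈ L, so this decomposition yields a contradiction.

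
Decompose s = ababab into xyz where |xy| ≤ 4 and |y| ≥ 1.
x = 'ab', y = 'ab', z = 'ab'

For s = ababab and p = 4, one valid decomposition is:
- x = 'ab' (length 2)
- y = 'ab' (length 2)
- z = 'ab' (length 2)

Verification:
- xyz = 'ab' + 'ab' + 'ab' = ababab ✓
- |xy| = 4 ≤ 4 ✓
- |y| = 2 > 0 ✓

All pumping lemma constraints are satisfied.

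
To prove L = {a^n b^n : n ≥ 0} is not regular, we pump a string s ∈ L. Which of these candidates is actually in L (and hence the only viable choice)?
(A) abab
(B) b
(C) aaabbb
(C) aaabbb

The pumping lemma is applied to a string s that lies in L, so first check membership of each option:
- (A) abab has an a after a b, so it is not of the form a^n b^n and is not in L ✗
- (B) b has 0 a's and 1 b's; 0 ≠ 1, so it is not in L ✗
- (C) aaabbb = a^3 b^3 has equal counts (3 = 3), so it is in L ✓

Only (C) aaabbb is in L, so it is the only candidate that could play the role of s.
(In a complete proof one picks s in terms of the pumping length p so that |s| ≥ p is guaranteed; a fixed string like aaabbb illustrates the shape of such an s.)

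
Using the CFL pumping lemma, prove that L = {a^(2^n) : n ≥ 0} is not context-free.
Assume for contradiction that L is context-free, and let p ≥ 1 be the pumping length given by the pumping lemma for CFLs.
Choose s = a^(2^p). Then s ∈ L and |s| = 2^p ≥ p.
By the CFL pumping lemma, s = uvxyz for some u, v, x, y, z with |vxy| ≤ p, |vy| ≥ 1, and uv^i xy^i z ∈ L for every i ≥ 0.
All symbols are a's, so only lengths matter: let k = |vy|, with 1 ≤ k ≤ |vxy| ≤ p < 2^p.

Take i = 2: |uv²xy²z| = 2^p + k, and 2^p < 2^p + k < 2^p + 2^p = 2^(p+1).
So the length lies strictly between consecutive powers of two and is not a power of 2; uv²xy²z ∉ L.

This contradicts the CFL pumping lemma, which requires uv^i xy^i z ∈ L for all i ≥ 0.
Hence L = {a^(2^n) : n ≥ 0} is not context-free. ∎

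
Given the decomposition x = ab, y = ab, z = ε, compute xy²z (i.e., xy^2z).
ababab

Given x = 'ab', y = 'ab', z = '' and i = 2:

xy^2z = x + y·y·...·y (2 times) + z
       = 'ab' + 'ab'^2 + ''
       = 'ab' + 'abab' + ''
       = 'ababab'

The pumped string is 'ababab' with length 6.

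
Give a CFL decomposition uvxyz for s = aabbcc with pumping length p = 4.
u='a', v='a', x='bb', y='c', z='c'

For s = aabbcc with pumping length p = 4:

One valid decomposition:
- u = 'a'
- v = 'a'
- x = 'bb'
- y = 'c'
- z = 'c'

Verification:
- uvxyz = 'a' + 'a' + 'bb' + 'c' + 'c' = aabbcc ✓
- |vxy| = |'abbc'| = 4 ≤ 4 ✓
- |vy| = |'ac'| = 2 > 0 ✓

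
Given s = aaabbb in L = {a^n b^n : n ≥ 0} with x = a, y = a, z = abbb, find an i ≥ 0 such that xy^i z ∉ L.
i = 0

xy⁰z = a · ε · abbb = aabbb; aabbb has 2 a's and 3 b's; 2 ≠ 3, so it is not in L.
(Other choices also work, e.g. i = 2, 3; only i = 1 is guaranteed to stay in L since xy¹z = s.)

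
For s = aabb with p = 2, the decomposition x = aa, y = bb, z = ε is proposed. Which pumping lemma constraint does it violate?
Violated: |xy| ≤ p

The decomposition x = aa, y = bb, z = ε for s = aabb with p = 2
violates the constraint: |xy| ≤ p

|xy| = |aabb| = 4 > 2 = p. The decomposition puts too many characters in xy.

Pumping lemma constraints:
1. xyz = s (decomposition is valid)
2. |xy| ≤ p
3. |y| > 0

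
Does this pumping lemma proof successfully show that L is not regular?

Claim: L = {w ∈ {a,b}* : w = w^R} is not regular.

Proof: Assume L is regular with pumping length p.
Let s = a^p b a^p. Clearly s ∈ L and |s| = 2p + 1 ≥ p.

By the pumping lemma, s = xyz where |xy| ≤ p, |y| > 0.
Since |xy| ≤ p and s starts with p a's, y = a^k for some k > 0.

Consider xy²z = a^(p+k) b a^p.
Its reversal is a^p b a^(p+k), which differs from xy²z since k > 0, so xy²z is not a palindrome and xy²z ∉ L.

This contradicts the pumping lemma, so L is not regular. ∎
The proof is correct.

This proof is valid because:
1. s = a^p b a^p is in L and is chosen in terms of p, so |s| ≥ p holds for every p
2. The decomposition analysis is correct: |xy| ≤ p forces y to lie inside the leading a's
3. The contradiction is valid: a^(p+k) b a^p has more a's before the b than after it, so it is not a palindrome
4. The conclusion follows logically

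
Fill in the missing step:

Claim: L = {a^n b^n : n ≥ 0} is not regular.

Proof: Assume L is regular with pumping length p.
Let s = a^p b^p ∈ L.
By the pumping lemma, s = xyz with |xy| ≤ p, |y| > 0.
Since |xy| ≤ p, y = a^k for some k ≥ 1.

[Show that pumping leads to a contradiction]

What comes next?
Consider xy²z = a^(p+k) b^p.

Since k ≥ 1, we have p + k > p.
So xy²z has more a's than b's: (p+k) a's vs p b's.
This means xy²z ∉ L because a^n b^n requires equal counts.

This contradicts the pumping lemma which states xy²z ∈ L.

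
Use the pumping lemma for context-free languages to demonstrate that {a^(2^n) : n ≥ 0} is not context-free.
Assume for contradiction that L is context-free, and let p ≥ 1 be the pumping length given by the pumping lemma for CFLs.
Choose s = a^(2^p). Then s ∈ L and |s| = 2^p ≥ p.
By the CFL pumping lemma, s = uvxyz for some u, v, x, y, z with |vxy| ≤ p, |vy| ≥ 1, and uv^i xy^i z ∈ L for every i ≥ 0.
All symbols are a's, so only lengths matter: let k = |vy|, with 1 ≤ k ≤ |vxy| ≤ p < 2^p.

Take i = 2: |uv²xy²z| = 2^p + k, and 2^p < 2^p + k < 2^p + 2^p = 2^(p+1).
So the length lies strictly between consecutive powers of two and is not a power of 2; uv²xy²z ∉ L.

This contradicts the CFL pumping lemma, which requires uv^i xy^i z ∈ L for all i ≥ 0.
Hence L = {a^(2^n) : n ≥ 0} is not context-free. ∎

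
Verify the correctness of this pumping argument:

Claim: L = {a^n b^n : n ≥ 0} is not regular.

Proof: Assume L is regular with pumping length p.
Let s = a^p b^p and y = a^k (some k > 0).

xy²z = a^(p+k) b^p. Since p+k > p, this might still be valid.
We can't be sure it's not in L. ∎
The proof is INCORRECT.

Error: The conclusion is wrong.
xy²z = a^(p+k) b^p is definitely NOT in L because the number of a's (p+k) ≠ number of b's (p).
The proof incorrectly doubts what is actually a valid contradiction.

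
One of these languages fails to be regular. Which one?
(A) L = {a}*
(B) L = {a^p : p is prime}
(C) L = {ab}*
(B) {a^p : p is prime}

(B) L = {a^p : p is prime} is NOT regular.

The pumping lemma can be used to prove this:
After pumping, the length becomes composite

The other languages are regular because they can be recognized by finite automata.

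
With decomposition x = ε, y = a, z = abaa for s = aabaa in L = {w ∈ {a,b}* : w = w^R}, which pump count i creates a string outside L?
i = 0

xy⁰z = ε · ε · abaa = abaa; abaa reversed is aaba ≠ abaa, so it is not a palindrome and is not in L.
(Other choices also work, e.g. i = 2, 3; only i = 1 is guaranteed to stay in L since xy¹z = s.)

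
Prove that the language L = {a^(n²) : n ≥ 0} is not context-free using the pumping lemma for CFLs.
Assume for contradiction that L is context-free, and let p ≥ 1 be the pumping length given by the pumping lemma for CFLs.
Choose s = a^(p²). Then s ∈ L and |s| = p² ≥ p.
By the CFL pumping lemma, s = uvxyz for some u, v, x, y, z with |vxy| ≤ p, |vy| ≥ 1, and uv^i xy^i z ∈ L for every i ≥ 0.
All symbols are a's, so only lengths matter: let k = |vy|, with 1 ≤ k ≤ |vxy| ≤ p.

Take i = 2: |uv²xy²z| = p² + k, and p² < p² + k ≤ p² + p < (p + 1)².
So the length lies strictly between consecutive squares and is not a perfect square; uv²xy²z ∉ L.

This contradicts the CFL pumping lemma, which requires uv^i xy^i z ∈ L for all i ≥ 0.
Hence L = {a^(n²) : n ≥ 0} is not context-free. ∎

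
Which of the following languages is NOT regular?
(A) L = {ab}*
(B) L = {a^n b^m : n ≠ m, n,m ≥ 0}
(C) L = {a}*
(B) {a^n b^m : n ≠ m, n,m ≥ 0}

(B) L = {a^n b^m : n ≠ m, n,m ≥ 0} is NOT regular.

The pumping lemma can be used to prove this:
After pumping a's, we can make n = m

The other languages are regular because they can be recognized by finite automata.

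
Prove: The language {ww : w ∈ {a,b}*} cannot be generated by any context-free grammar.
Assume for contradiction that L is context-free, and let p ≥ 1 be the pumping length given by the pumping lemma for CFLs.
Choose s = a^p b^p a^p b^p. Then s ∈ L (take w = a^p b^p) and |s| = 4p ≥ p.
By the CFL pumping lemma, s = uvxyz for some u, v, x, y, z with |vxy| ≤ p, |vy| ≥ 1, and uv^i xy^i z ∈ L for every i ≥ 0.

Write s as four blocks A₁ B₁ A₂ B₂ with A₁ = A₂ = a^p and B₁ = B₂ = b^p. Since |vxy| ≤ p, the window vxy lies inside at most two adjacent blocks. Take i = 0 and let t = uxz, so |t| = 4p − |vy| with 1 ≤ |vy| ≤ p. If |t| is odd, t ∉ L immediately, so assume |vy| is even (hence |vy| ≥ 2) and |t|/2 = 2p − |vy|/2, which satisfies p ≤ |t|/2 ≤ 2p − 1.

Case 1 (vxy inside A₁B₁): t = a^(p−j) b^(p−l) a^p b^p with j + l = |vy|. The second half of t has length < 2p, so it is a suffix of the trailing a^p b^p and ends in b; the first half is a^(p−j) b^(p−l) a^((j+l)/2), which ends in a because (j+l)/2 ≥ 1. The halves differ, so t ∉ L.

Case 2 (vxy inside B₁A₂, straddling the middle): t = a^p b^(p−j) a^(p−l) b^p with j + l = |vy|. If t = ww, then w is a prefix of t of length ≥ p, so w begins with a^p; and w is a suffix of t of length ≥ p, so w ends with b^p. That forces |w| ≥ 2p, contradicting |w| = |t|/2 ≤ 2p − 1. So t ∉ L.

Case 3 (vxy inside A₂B₂): t = a^p b^p a^(p−j) b^(p−l) with j + l = |vy|. The first half of t is a prefix of a^p b^p, so it begins with a; the second half is b^((j+l)/2) a^(p−j) b^(p−l), which begins with b. The halves differ, so t ∉ L.

In every case uv⁰xy⁰z = uxz ∉ L.

This contradicts the CFL pumping lemma, which requires uv^i xy^i z ∈ L for all i ≥ 0.
Hence L = {ww : w ∈ {a,b}*} is not context-free. ∎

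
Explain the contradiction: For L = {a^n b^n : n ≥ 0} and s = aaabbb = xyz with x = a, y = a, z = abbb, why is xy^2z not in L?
xy²z = aaaabbb ∉ L

Pumping with i = 2 replaces y = a by y² = aa:
- Original: s = xyz = aaabbb; aaabbb = a^3 b^3 has equal counts (3 = 3), so it is in L
- Pumped: xy²z = a · aa · abbb = aaaabbb
- aaaabbb has 4 a's and 3 b's; 4 ≠ 3, so it is not in L

The pumping lemma would require xy²z ∈ L, so this decomposition yields a contradiction.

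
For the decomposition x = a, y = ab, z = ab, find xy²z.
aababab

Given x = 'a', y = 'ab', z = 'ab' and i = 2:

xy^2z = x + y·y·...·y (2 times) + z
       = 'a' + 'ab'^2 + 'ab'
       = 'a' + 'abab' + 'ab'
       = 'aababab'

The pumped string is 'aababab' with length 7.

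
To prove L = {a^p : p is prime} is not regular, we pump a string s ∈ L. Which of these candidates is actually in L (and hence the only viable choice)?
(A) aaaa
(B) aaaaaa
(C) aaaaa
(C) aaaaa

The pumping lemma is applied to a string s that lies in L, so first check membership of each option:
- (A) aaaa has length 4 = 2 × 2, which is not prime, so it is not in L ✗
- (B) aaaaaa has length 6 = 2 × 3, which is not prime, so it is not in L ✗
- (C) aaaaa has length 5, which is prime, so it is in L ✓

Only (C) aaaaa is in L, so it is the only candidate that could play the role of s.
(In a complete proof one picks s in terms of the pumping length p so that |s| ≥ p is guaranteed; a fixed string like aaaaa illustrates the shape of such an s.)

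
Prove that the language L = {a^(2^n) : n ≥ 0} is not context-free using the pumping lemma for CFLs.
Assume for contradiction that L is context-free, and let p ≥ 1 be the pumping length given by the pumping lemma for CFLs.
Choose s = a^(2^p). Then s ∈ L and |s| = 2^p ≥ p.
By the CFL pumping lemma, s = uvxyz for some u, v, x, y, z with |vxy| ≤ p, |vy| ≥ 1, and uv^i xy^i z ∈ L for every i ≥ 0.
All symbols are a's, so only lengths matter: let k = |vy|, with 1 ≤ k ≤ |vxy| ≤ p < 2^p.

Take i = 2: |uv²xy²z| = 2^p + k, and 2^p < 2^p + k < 2^p + 2^p = 2^(p+1).
So the length lies strictly between consecutive powers of two and is not a power of 2; uv²xy²z ∉ L.

This contradicts the CFL pumping lemma, which requires uv^i xy^i z ∈ L for all i ≥ 0.
Hence L = {a^(2^n) : n ≥ 0} is not context-free. ∎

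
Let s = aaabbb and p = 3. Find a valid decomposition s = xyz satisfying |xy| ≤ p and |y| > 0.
x = '', y = 'a', z = 'aabbb'

For s = aaabbb and p = 3, one valid decomposition is:
- x = '' (length 0)
- y = 'a' (length 1)
- z = 'aabbb' (length 5)

Verification:
- xyz = '' + 'a' + 'aabbb' = aaabbb ✓
- |xy| = 1 ≤ 3 ✓
- |y| = 1 > 0 ✓

All pumping lemma constraints are satisfied.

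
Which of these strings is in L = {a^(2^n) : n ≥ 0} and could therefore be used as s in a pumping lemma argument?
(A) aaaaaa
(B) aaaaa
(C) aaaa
(C) aaaa

The pumping lemma is applied to a string s that lies in L, so first check membership of each option:
- (A) aaaaaa has length 6, strictly between 2^2 = 4 and 2^3 = 8, so it is not in L ✗
- (B) aaaaa has length 5, strictly between 2^2 = 4 and 2^3 = 8, so it is not in L ✗
- (C) aaaa has length 4 = 2^2, so it is in L ✓

Only (C) aaaa is in L, so it is the only candidate that could play the role of s.
(In a complete proof one picks s in terms of the pumping length p so that |s| ≥ p is guaranteed; a fixed string like aaaa illustrates the shape of such an s.)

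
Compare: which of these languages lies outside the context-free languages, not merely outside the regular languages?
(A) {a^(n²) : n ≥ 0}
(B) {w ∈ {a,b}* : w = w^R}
(A) {a^(n²) : n ≥ 0}

(A) {a^(n²) : n ≥ 0} requires the CFL pumping lemma.

- {w ∈ {a,b}* : w = w^R} is context-free (but not regular)
  • Can be shown non-regular with the regular pumping lemma
  • After pumping, the string is no longer symmetric

- {a^(n²) : n ≥ 0} is NOT context-free
  • Requires the CFL pumping lemma to prove
  • Gaps between squares grow unboundedly

The CFL pumping lemma is "stronger" in that it can prove non-membership
in the larger class of context-free languages.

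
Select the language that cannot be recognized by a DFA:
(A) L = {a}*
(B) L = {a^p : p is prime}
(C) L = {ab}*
(B) {a^p : p is prime}

(B) L = {a^p : p is prime} is NOT regular.

The pumping lemma can be used to prove this:
After pumping, the length becomes composite

The other languages are regular because they can be recognized by finite automata.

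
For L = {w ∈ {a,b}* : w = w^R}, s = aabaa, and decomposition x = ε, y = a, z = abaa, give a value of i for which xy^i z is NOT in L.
i = 0

xy⁰z = ε · ε · abaa = abaa; abaa reversed is aaba ≠ abaa, so it is not a palindrome and is not in L.
(Other choices also work, e.g. i = 2, 3; only i = 1 is guaranteed to stay in L since xy¹z = s.)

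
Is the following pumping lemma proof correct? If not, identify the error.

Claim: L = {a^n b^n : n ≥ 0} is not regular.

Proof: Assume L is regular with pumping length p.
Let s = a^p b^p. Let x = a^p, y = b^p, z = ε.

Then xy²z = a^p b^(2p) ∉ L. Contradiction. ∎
The proof is INCORRECT.

Error: The decomposition violates |xy| ≤ p.
With x = a^p and y = b^p, we have |xy| = 2p > p.
The pumping lemma requires |xy| ≤ p, so y must be within the first p characters.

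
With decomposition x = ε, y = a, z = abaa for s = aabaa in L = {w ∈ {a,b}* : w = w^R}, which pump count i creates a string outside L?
i = 0

xy⁰z = ε · ε · abaa = abaa; abaa reversed is aaba ≠ abaa, so it is not a palindrome and is not in L.
(Other choices also work, e.g. i = 2, 3; only i = 1 is guaranteed to stay in L since xy¹z = s.)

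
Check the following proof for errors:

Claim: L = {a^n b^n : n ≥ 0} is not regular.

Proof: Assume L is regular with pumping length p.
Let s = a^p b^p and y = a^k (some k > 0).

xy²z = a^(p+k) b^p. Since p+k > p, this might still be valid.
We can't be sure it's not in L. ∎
The proof is INCORRECT.

Error: The conclusion is wrong.
xy²z = a^(p+k) b^p is definitely NOT in L because the number of a's (p+k) ≠ number of b's (p).
The proof incorrectly doubts what is actually a valid contradiction.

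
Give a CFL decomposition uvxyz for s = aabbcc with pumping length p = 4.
u='a', v='a', x='bb', y='c', z='c'

For s = aabbcc with pumping length p = 4:

One valid decomposition:
- u = 'a'
- v = 'a'
- x = 'bb'
- y = 'c'
- z = 'c'

Verification:
- uvxyz = 'a' + 'a' + 'bb' + 'c' + 'c' = aabbcc ✓
- |vxy| = |'abbc'| = 4 ≤ 4 ✓
- |vy| = |'ac'| = 2 > 0 ✓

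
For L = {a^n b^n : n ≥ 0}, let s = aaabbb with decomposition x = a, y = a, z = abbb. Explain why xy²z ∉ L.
xy²z = aaaabbb ∉ L

Pumping with i = 2 replaces y = a by y² = aa:
- Original: s = xyz = aaabbb; aaabbb = a^3 b^3 has equal counts (3 = 3), so it is in L
- Pumped: xy²z = a · aa · abbb = aaaabbb
- aaaabbb has 4 a's and 3 b's; 4 ≠ 3, so it is not in L

The pumping lemma would require xy²z ∈ L, so this decomposition yields a contradiction.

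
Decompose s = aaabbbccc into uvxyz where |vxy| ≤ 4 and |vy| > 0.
u='aa', v='a', x='bb', y='b', z='ccc'

For s = aaabbbccc with pumping length p = 4:

One valid decomposition:
- u = 'aa'
- v = 'a'
- x = 'bb'
- y = 'b'
- z = 'ccc'

Verification:
- uvxyz = 'aa' + 'a' + 'bb' + 'b' + 'ccc' = aaabbbccc ✓
- |vxy| = |'abbb'| = 4 ≤ 4 ✓
- |vy| = |'ab'| = 2 > 0 ✓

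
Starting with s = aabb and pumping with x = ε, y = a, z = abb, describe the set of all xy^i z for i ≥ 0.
{xy^i z : i ≥ 0} = {a^(i+1) b^2 : i ≥ 0} = {abb, aabb, aaabb, ...}

With x = ε, y = a, z = abb: Starting with aabb and pumping the first 'a' (z = abb keeps the second 'a'), we get strings with i+1 a's followed by 2 b's for i = 0, 1, 2, ...; note bb is not produced because z always contributes one a.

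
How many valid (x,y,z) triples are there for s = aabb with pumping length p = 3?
6

For s = 'aabb' with pumping length p = 3:

Constraints: |xy| ≤ 3, |y| > 0

Valid decompositions (|xy| ≤ p, |y| ≥ 1):
  • x='', y='a', z='abb'
  • x='a', y='a', z='bb'
  • x='', y='aa', z='bb'
  • x='aa', y='b', z='b'
  • x='a', y='ab', z='b'
  • x='', y='aab', z='b'

Total count: 6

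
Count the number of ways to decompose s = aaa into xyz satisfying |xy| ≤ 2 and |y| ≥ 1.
3

For s = 'aaa' with pumping length p = 2:

Constraints: |xy| ≤ 2, |y| > 0

Valid decompositions (|xy| ≤ p, |y| ≥ 1):
  • x='', y='a', z='aa'
  • x='a', y='a', z='a'
  • x='', y='aa', z='a'

Total count: 3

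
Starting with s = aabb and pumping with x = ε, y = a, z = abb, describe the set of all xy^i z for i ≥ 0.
{xy^i z : i ≥ 0} = {a^(i+1) b^2 : i ≥ 0} = {abb, aabb, aaabb, ...}

With x = ε, y = a, z = abb: Starting with aabb and pumping the first 'a' (z = abb keeps the second 'a'), we get strings with i+1 a's followed by 2 b's for i = 0, 1, 2, ...; note bb is not produced because z always contributes one a.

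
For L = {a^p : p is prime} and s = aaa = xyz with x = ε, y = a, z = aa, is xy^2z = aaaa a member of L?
No

xy²z = ε · aa · aa = aaaa.
aaaa has length 4 = 2 × 2, which is not prime, so it is not in L.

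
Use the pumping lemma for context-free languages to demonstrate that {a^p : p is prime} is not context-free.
Assume for contradiction that L is context-free, and let p ≥ 1 be the pumping length given by the pumping lemma for CFLs.
Choose a prime q with q ≥ p and let s = a^q. Then s ∈ L and |s| = q ≥ p.
By the CFL pumping lemma, s = uvxyz for some u, v, x, y, z with |vxy| ≤ p, |vy| ≥ 1, and uv^i xy^i z ∈ L for every i ≥ 0.
All symbols are a's, so only lengths matter: let k = |vy|, with 1 ≤ k ≤ p. Then |uv^i xy^i z| = q + (i − 1)k.

Take i = q + 1: the length is q + qk = q(k + 1).
Both factors satisfy q ≥ 2 and k + 1 ≥ 2, so q(k + 1) is composite and uv^(q+1) xy^(q+1) z ∉ L.

This contradicts the CFL pumping lemma, which requires uv^i xy^i z ∈ L for all i ≥ 0.
Hence L = {a^p : p is prime} is not context-free. ∎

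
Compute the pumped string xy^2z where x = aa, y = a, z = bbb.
aaaabbb

Given x = 'aa', y = 'a', z = 'bbb' and i = 2:

xy^2z = x + y·y·...·y (2 times) + z
       = 'aa' + 'a'^2 + 'bbb'
       = 'aa' + 'aa' + 'bbb'
       = 'aaaabbb'

The pumped string is 'aaaabbb' with length 7.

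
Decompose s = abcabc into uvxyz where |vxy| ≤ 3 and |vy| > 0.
u='ab', v='c', x='a', y='b', z='c'

For s = abcabc with pumping length p = 3:

One valid decomposition:
- u = 'ab'
- v = 'c'
- x = 'a'
- y = 'b'
- z = 'c'

Verification:
- uvxyz = 'ab' + 'c' + 'a' + 'b' + 'c' = abcabc ✓
- |vxy| = |'cab'| = 3 ≤ 3 ✓
- |vy| = |'cb'| = 2 > 0 ✓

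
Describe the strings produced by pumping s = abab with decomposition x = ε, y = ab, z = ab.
{xy^i z : i ≥ 0} = {(ab)^(i+1) : i ≥ 0} = {ab, abab, ababab, ...}

With x = ε, y = ab, z = ab: Pumping 'ab' gives strings of alternating a's and b's.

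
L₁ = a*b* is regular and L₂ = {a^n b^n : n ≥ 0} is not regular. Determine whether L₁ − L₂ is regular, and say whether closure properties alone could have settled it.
No — L₁ − L₂ is not regular.

a*b* − {a^n b^n} = {a^n b^m : n ≠ m}. If this were regular, then its complement intersected with a*b*, namely {a^n b^n : n ≥ 0}, would be regular too (closure under complement and intersection) — contradiction. So L₁ − L₂ is not regular.

Note that the bare facts "L₁ regular, L₂ non-regular" do not settle the question by themselves: the closure of regular languages under ∪, ∩, complement and difference applies only when BOTH operands are regular. With a non-regular operand the result can come out regular or non-regular depending on the specific languages, so one has to work out L₁ − L₂ for this particular pair, as above.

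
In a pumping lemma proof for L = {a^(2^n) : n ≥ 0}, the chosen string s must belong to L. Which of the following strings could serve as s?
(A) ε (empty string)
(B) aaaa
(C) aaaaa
(B) aaaa

The pumping lemma is applied to a string s that lies in L, so first check membership of each option:
- (A) ε has length 0, which is not a power of 2, so it is not in L ✗
- (B) aaaa has length 4 = 2^2, so it is in L ✓
- (C) aaaaa has length 5, strictly between 2^2 = 4 and 2^3 = 8, so it is not in L ✗

Only (B) aaaa is in L, so it is the only candidate that could play the role of s.
(In a complete proof one picks s in terms of the pumping length p so that |s| ≥ p is guaranteed; a fixed string like aaaa illustrates the shape of such an s.)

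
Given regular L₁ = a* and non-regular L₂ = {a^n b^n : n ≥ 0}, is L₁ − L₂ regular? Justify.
Yes — L₁ − L₂ is regular.

The only string of a* that lies in {a^n b^n} is ε, so L₁ − L₂ = a* − {ε} = a⁺ = aa*, which is regular.

Note that the bare facts "L₁ regular, L₂ non-regular" do not settle the question by themselves: the closure of regular languages under ∪, ∩, complement and difference applies only when BOTH operands are regular. With a non-regular operand the result can come out regular or non-regular depending on the specific languages, so one has to work out L₁ − L₂ for this particular pair, as above.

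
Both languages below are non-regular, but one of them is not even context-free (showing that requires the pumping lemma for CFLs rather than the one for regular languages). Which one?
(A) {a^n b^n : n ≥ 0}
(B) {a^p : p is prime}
(B) {a^p : p is prime}

(B) {a^p : p is prime} requires the CFL pumping lemma.

- {a^n b^n : n ≥ 0} is context-free (but not regular)
  • Can be shown non-regular with the regular pumping lemma
  • After pumping, the number of a's and b's become unequal

- {a^p : p is prime} is NOT context-free
  • Requires the CFL pumping lemma to prove
  • The CFL pumping lemma also fails because prime gaps are unbounded

The CFL pumping lemma is "stronger" in that it can prove non-membership
in the larger class of context-free languages.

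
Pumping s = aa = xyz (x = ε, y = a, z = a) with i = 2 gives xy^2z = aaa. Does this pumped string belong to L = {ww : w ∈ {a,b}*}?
No

xy²z = ε · aa · a = aaa.
aaa has odd length 3, so it cannot be written as ww and is not in L.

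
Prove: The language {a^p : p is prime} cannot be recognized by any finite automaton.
Assume for contradiction that L is regular, and let p ≥ 1 be the pumping length given by the pumping lemma.
Choose a prime q with q ≥ p (one exists because there are infinitely many primes) and let s = a^q. Then s ∈ L and |s| = q ≥ p.
By the pumping lemma, s = xyz for some x, y, z with |xy| ≤ p, |y| ≥ 1, and xy^i z ∈ L for every i ≥ 0.
Here y = a^k for some k with 1 ≤ k ≤ p, and xy^i z = a^(q + (i − 1)k) for every i ≥ 0.

Take i = q + 1: |xy^(q+1) z| = q + qk = q(k + 1).
Both factors satisfy q ≥ 2 and k + 1 ≥ 2, so q(k + 1) is composite, and xy^(q+1) z ∉ L.

This contradicts the pumping lemma, which requires xy^i z ∈ L for all i ≥ 0.
Hence L = {a^p : p is prime} is not regular. ∎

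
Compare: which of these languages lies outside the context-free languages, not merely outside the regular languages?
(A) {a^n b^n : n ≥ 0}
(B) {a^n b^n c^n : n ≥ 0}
(B) {a^n b^n c^n : n ≥ 0}

(B) {a^n b^n c^n : n ≥ 0} requires the CFL pumping lemma.

- {a^n b^n : n ≥ 0} is context-free (but not regular)
  • Can be shown non-regular with the regular pumping lemma
  • After pumping, the number of a's and b's become unequal

- {a^n b^n c^n : n ≥ 0} is NOT context-free
  • Requires the CFL pumping lemma to prove
  • Cannot maintain three equal counts simultaneously

The CFL pumping lemma is "stronger" in that it can prove non-membership
in the larger class of context-free languages.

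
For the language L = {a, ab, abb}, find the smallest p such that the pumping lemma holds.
p = 4

For a finite language L, the pumping lemma holds vacuously if p > max|s| for s ∈ L.

The longest string in L = {a, ab, abb} has length 3.
If p = 4, then no string s ∈ L has |s| ≥ p, so the condition is vacuously true.

The minimum pumping length is p = 4.

Why no smaller p works: for any p ≤ 3, the longest string s ∈ L has |s| = 3 ≥ p, so it would
have to be pumpable; but pumping up (i = 2, 3, ...) produces ever longer strings, which cannot all lie in the
finite language L. So the pumping property fails for every p ≤ 3.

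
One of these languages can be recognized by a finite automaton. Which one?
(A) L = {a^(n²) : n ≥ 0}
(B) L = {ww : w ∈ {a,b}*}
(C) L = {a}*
(C) {a}*

(C) L = {a}* is regular.

This can be recognized by a finite automaton (DFA/NFA).
Regular expressions like {a}* define regular languages.

The other choices are not regular:
- {ww : w ∈ {a,b}*}: After pumping, the two halves no longer match
- {a^(n²) : n ≥ 0}: After pumping, length is no longer a perfect square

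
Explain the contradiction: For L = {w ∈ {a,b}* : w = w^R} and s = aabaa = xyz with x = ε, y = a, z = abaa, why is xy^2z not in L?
xy²z = aaabaa ∉ L

Pumping with i = 2 replaces y = a by y² = aa:
- Original: s = xyz = aabaa; aabaa reversed is aabaa, the same string, so it is a palindrome and is in L
- Pumped: xy²z = ε · aa · abaa = aaabaa
- aaabaa reversed is aabaaa ≠ aaabaa, so it is not a palindrome and is not in L

The pumping lemma would require xy²z ∈ L, so this decomposition yields a contradiction.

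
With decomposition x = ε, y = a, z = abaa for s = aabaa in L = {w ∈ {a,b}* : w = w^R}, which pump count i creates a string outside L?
i = 2

xy²z = ε · aa · abaa = aaabaa; aaabaa reversed is aabaaa ≠ aaabaa, so it is not a palindrome and is not in L.
(Other choices also work, e.g. i = 0, 3; only i = 1 is guaranteed to stay in L since xy¹z = s.)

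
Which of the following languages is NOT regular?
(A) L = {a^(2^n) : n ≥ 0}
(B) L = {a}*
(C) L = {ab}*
(A) {a^(2^n) : n ≥ 0}

(A) L = {a^(2^n) : n ≥ 0} is NOT regular.

The pumping lemma can be used to prove this:
After pumping, length is no longer a power of 2

The other languages are regular because they can be recognized by finite automata.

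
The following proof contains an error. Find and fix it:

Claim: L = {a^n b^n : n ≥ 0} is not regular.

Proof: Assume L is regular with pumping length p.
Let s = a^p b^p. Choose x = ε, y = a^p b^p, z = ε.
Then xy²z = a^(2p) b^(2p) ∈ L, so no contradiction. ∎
Error: The decomposition violates |xy| ≤ p. With y = a^p b^p, |xy| = |y| = 2p > p. (The proof also miscomputes xy²z, which would be a^p b^p a^p b^p rather than a^(2p) b^(2p), and it wrongly treats one harmless decomposition as settling the matter — the prover does not get to choose the decomposition.)

Correction: The pumping lemma requires |xy| ≤ p, and the argument must handle every decomposition satisfying |xy| ≤ p, |y| ≥ 1. Since s starts with p a's, any such y consists only of a's, say y = a^k with k ≥ 1. Then xy²z = a^(p+k) b^p has unequal numbers of a's and b's, so xy²z ∉ L — the required contradiction.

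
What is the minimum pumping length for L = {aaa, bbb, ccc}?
p = 4

For a finite language L, the pumping lemma holds vacuously if p > max|s| for s ∈ L.

The longest string in L = {aaa, bbb, ccc} has length 3.
If p = 4, then no string s ∈ L has |s| ≥ p, so the condition is vacuously true.

The minimum pumping length is p = 4.

Why no smaller p works: for any p ≤ 3, the longest string s ∈ L has |s| = 3 ≥ p, so it would
have to be pumpable; but pumping up (i = 2, 3, ...) produces ever longer strings, which cannot all lie in the
finite language L. So the pumping property fails for every p ≤ 3.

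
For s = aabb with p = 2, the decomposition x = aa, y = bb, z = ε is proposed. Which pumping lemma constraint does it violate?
Violated: |xy| ≤ p

The decomposition x = aa, y = bb, z = ε for s = aabb with p = 2
violates the constraint: |xy| ≤ p

|xy| = |aabb| = 4 > 2 = p. The decomposition puts too many characters in xy.

Pumping lemma constraints:
1. xyz = s (decomposition is valid)
2. |xy| ≤ p
3. |y| > 0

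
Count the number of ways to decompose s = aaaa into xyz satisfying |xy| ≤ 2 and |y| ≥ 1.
3

For s = 'aaaa' with pumping length p = 2:

Constraints: |xy| ≤ 2, |y| > 0

Valid decompositions (|xy| ≤ p, |y| ≥ 1):
  • x='', y='a', z='aaa'
  • x='a', y='a', z='aa'
  • x='', y='aa', z='aa'

Total count: 3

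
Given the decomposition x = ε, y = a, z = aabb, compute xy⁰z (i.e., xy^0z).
aabb

Given x = '', y = 'a', z = 'aabb' and i = 0:

xy^0z = x + y·y·...·y (0 times) + z
       = '' + 'a'^0 + 'aabb'
       = '' + '' + 'aabb'
       = 'aabb'

The pumped string is 'aabb' with length 4.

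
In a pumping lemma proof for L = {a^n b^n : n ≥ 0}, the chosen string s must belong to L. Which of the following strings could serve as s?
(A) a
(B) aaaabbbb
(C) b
(B) aaaabbbb

The pumping lemma is applied to a string s that lies in L, so first check membership of each option:
- (A) a has 1 a's and 0 b's; 1 ≠ 0, so it is not in L ✗
- (B) aaaabbbb = a^4 b^4 has equal counts (4 = 4), so it is in L ✓
- (C) b has 0 a's and 1 b's; 0 ≠ 1, so it is not in L ✗

Only (B) aaaabbbb is in L, so it is the only candidate that could play the role of s.
(In a complete proof one picks s in terms of the pumping length p so that |s| ≥ p is guaranteed; a fixed string like aaaabbbb illustrates the shape of such an s.)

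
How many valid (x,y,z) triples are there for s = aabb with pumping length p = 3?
6

For s = 'aabb' with pumping length p = 3:

Constraints: |xy| ≤ 3, |y| > 0

Valid decompositions (|xy| ≤ p, |y| ≥ 1):
  • x='', y='a', z='abb'
  • x='a', y='a', z='bb'
  • x='', y='aa', z='bb'
  • x='aa', y='b', z='b'
  • x='a', y='ab', z='b'
  • x='', y='aab', z='b'

Total count: 6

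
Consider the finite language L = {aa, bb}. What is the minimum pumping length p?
p = 3

For a finite language L, the pumping lemma holds vacuously if p > max|s| for s ∈ L.

The longest string in L = {aa, bb} has length 2.
If p = 3, then no string s ∈ L has |s| ≥ p, so the condition is vacuously true.

The minimum pumping length is p = 3.

Why no smaller p works: for any p ≤ 2, the longest string s ∈ L has |s| = 2 ≥ p, so it would
have to be pumpable; but pumping up (i = 2, 3, ...) produces ever longer strings, which cannot all lie in the
finite language L. So the pumping property fails for every p ≤ 2.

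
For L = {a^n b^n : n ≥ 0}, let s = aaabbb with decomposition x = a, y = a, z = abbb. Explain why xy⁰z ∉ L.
xy⁰z = aabbb ∉ L

Pumping with i = 0 replaces y = a by y⁰ = ε:
- Original: s = xyz = aaabbb; aaabbb = a^3 b^3 has equal counts (3 = 3), so it is in L
- Pumped: xy⁰z = a · ε · abbb = aabbb
- aabbb has 2 a's and 3 b's; 2 ≠ 3, so it is not in L

The pumping lemma would require xy⁰z ∈ L, so this decomposition yields a contradiction.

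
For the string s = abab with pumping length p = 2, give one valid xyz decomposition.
x = '', y = 'a', z = 'bab'

For s = abab and p = 2, one valid decomposition is:
- x = '' (length 0)
- y = 'a' (length 1)
- z = 'bab' (length 3)

Verification:
- xyz = '' + 'a' + 'bab' = abab ✓
- |xy| = 1 ≤ 2 ✓
- |y| = 1 > 0 ✓

All pumping lemma constraints are satisfied.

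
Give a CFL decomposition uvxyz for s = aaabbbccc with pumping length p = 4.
u='aa', v='a', x='bb', y='b', z='ccc'

For s = aaabbbccc with pumping length p = 4:

One valid decomposition:
- u = 'aa'
- v = 'a'
- x = 'bb'
- y = 'b'
- z = 'ccc'

Verification:
- uvxyz = 'aa' + 'a' + 'bb' + 'b' + 'ccc' = aaabbbccc ✓
- |vxy| = |'abbb'| = 4 ≤ 4 ✓
- |vy| = |'ab'| = 2 > 0 ✓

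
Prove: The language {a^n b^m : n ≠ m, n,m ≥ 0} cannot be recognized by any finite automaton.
Assume for contradiction that L is regular, and let p ≥ 1 be the pumping length given by the pumping lemma.
Choose s = a^p b^(p + p!). Then s ∈ L because p ≠ p + p! (as p! ≥ 1), and |s| ≥ p.
By the pumping lemma, s = xyz for some x, y, z with |xy| ≤ p, |y| ≥ 1, and xy^i z ∈ L for every i ≥ 0.
Since |xy| ≤ p and the first p symbols of s are all a's, y = a^k for some k with 1 ≤ k ≤ p.
For every i ≥ 0, xy^i z = a^(p + (i − 1)k) b^(p + p!).

Because 1 ≤ k ≤ p, k divides p!. Let t = p!/k (a positive integer) and take i = t + 1.
Then the number of a's is p + tk = p + p!, which equals the number of b's.
So xy^(t+1) z = a^(p + p!) b^(p + p!) has equally many a's and b's and is NOT in L.

This contradicts the pumping lemma, which requires xy^i z ∈ L for all i ≥ 0.
Hence L = {a^n b^m : n ≠ m, n,m ≥ 0} is not regular. ∎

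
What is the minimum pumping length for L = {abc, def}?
p = 4

For a finite language L, the pumping lemma holds vacuously if p > max|s| for s ∈ L.

The longest string in L = {abc, def} has length 3.
If p = 4, then no string s ∈ L has |s| ≥ p, so the condition is vacuously true.

The minimum pumping length is p = 4.

Why no smaller p works: for any p ≤ 3, the longest string s ∈ L has |s| = 3 ≥ p, so it would
have to be pumpable; but pumping up (i = 2, 3, ...) produces ever longer strings, which cannot all lie in the
finite language L. So the pumping property fails for every p ≤ 3.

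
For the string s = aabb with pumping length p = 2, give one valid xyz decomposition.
x = '', y = 'aa', z = 'bb'

For s = aabb and p = 2, one valid decomposition is:
- x = '' (length 0)
- y = 'aa' (length 2)
- z = 'bb' (length 2)

Verification:
- xyz = '' + 'aa' + 'bb' = aabb ✓
- |xy| = 2 ≤ 2 ✓
- |y| = 2 > 0 ✓

All pumping lemma constraints are satisfied.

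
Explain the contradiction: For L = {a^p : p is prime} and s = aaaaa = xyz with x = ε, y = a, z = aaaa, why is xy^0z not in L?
xy⁰z = aaaa ∉ L

Pumping with i = 0 replaces y = a by y⁰ = ε:
- Original: s = xyz = aaaaa; aaaaa has length 5, which is prime, so it is in L
- Pumped: xy⁰z = ε · ε · aaaa = aaaa
- aaaa has length 4 = 2 × 2, which is not prime, so it is not in L

The pumping lemma would require xy⁰z ∈ L, so this decomposition yields a contradiction.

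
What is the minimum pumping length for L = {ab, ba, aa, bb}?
p = 3

For a finite language L, the pumping lemma holds vacuously if p > max|s| for s ∈ L.

The longest string in L = {ab, ba, aa, bb} has length 2.
If p = 3, then no string s ∈ L has |s| ≥ p, so the condition is vacuously true.

The minimum pumping length is p = 3.

Why no smaller p works: for any p ≤ 2, the longest string s ∈ L has |s| = 2 ≥ p, so it would
have to be pumpable; but pumping up (i = 2, 3, ...) produces ever longer strings, which cannot all lie in the
finite language L. So the pumping property fails for every p ≤ 2.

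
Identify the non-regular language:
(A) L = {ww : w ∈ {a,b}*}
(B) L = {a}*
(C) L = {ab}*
(A) {ww : w ∈ {a,b}*}

(A) L = {ww : w ∈ {a,b}*} is NOT regular.

The pumping lemma can be used to prove this:
After pumping, the two halves no longer match

The other languages are regular because they can be recognized by finite automata.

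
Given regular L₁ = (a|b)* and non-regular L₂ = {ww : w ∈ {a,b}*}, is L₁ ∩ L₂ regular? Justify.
No — L₁ ∩ L₂ is not regular.

(a|b)* is all strings over {a,b}, so L₁ ∩ L₂ = {ww : w ∈ {a,b}*} = L₂ itself, which is not regular (pump s = a^p b a^p b).

Note that the bare facts "L₁ regular, L₂ non-regular" do not settle the question by themselves: the closure of regular languages under ∪, ∩, complement and difference applies only when BOTH operands are regular. With a non-regular operand the result can come out regular or non-regular depending on the specific languages, so one has to work out L₁ ∩ L₂ for this particular pair, as above.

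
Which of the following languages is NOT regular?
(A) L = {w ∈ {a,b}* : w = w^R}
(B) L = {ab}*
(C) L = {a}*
(A) {w ∈ {a,b}* : w = w^R}

(A) L = {w ∈ {a,b}* : w = w^R} is NOT regular.

The pumping lemma can be used to prove this:
After pumping, the string is no longer symmetric

The other languages are regular because they can be recognized by finite automata.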